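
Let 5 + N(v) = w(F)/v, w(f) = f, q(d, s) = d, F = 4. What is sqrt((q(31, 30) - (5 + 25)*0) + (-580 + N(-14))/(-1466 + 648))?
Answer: sqrt(1039858778)/5726 ≈ 5.6317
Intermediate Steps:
N(v) = -5 + 4/v
sqrt((q(31, 30) - (5 + 25)*0) + (-580 + N(-14))/(-1466 + 648)) = sqrt((31 - (5 + 25)*0) + (-580 + (-5 + 4/(-14)))/(-1466 + 648)) = sqrt((31 - 30*0) + (-580 + (-5 + 4*(-1/14)))/(-818)) = sqrt((31 - 1*0) + (-580 + (-5 - 2/7))*(-1/818)) = sqrt((31 + 0) + (-580 - 37/7)*(-1/818)) = sqrt(31 - 4097/7*(-1/818)) = sqrt(31 + 4097/5726) = sqrt(181603/5726) = sqrt(1039858778)/5726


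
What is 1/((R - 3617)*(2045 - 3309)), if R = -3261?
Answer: 1/8693792 ≈ 1.1502e-7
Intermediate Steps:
1/((R - 3617)*(2045 - 3309)) = 1/((-3261 - 3617)*(2045 - 3309)) = 1/(-6878*(-1264)) = 1/8693792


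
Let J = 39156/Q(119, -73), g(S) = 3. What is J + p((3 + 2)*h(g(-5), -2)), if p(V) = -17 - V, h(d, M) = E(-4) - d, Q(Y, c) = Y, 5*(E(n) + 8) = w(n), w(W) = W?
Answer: 44154/119 ≈ 371.04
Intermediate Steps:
E(n) = -8 + n/5
h(d, M) = -44/5 - d (h(d, M) = (-8 + (⅕)*(-4)) - d = (-8 - ⅘) - d = -44/5 - d)
J = 39156/119 ≈ 329.04
J + p((3 + 2)*h(g(-5), -2)) = 39156/119 + (-17 - (3 + 2)*(-44/5 - 1*3)) = 39156/119 + (-17 - 5*(-44/5 - 3)) = 39156/119 + (-17 - 5*(-59)/5) = 39156/119 + (-17 - 1*(-59)) = 39156/119 + (-17 + 59) = 39156/119 + 42 = 44154/119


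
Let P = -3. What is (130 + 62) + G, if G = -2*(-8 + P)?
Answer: 214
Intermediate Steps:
G = 22 (G = -2*(-8 - 3) = -2*(-11) = 22)
(130 + 62) + G = (130 + 62) + 22 = 192 + 22 = 214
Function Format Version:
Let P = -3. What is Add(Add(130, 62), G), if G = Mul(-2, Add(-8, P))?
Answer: 214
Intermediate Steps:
G = 22 (G = Mul(-2, Add(-8, -3)) = Mul(-2, -11) = 22)
Add(Add(130, 62), G) = Add(Add(130, 62), 22) = Add(192, 22) = 214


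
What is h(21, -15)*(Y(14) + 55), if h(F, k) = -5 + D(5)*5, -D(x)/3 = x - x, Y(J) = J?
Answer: -345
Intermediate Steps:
D(x) = 0 (D(x) = -3*(x - x) = -3*0 = 0)
h(F, k) = -5 (h(F, k) = -5 + 0*5 = -5 + 0 = -5)
h(21, -15)*(Y(14) + 55) = -5*(14 + 55) = -5*69 = -345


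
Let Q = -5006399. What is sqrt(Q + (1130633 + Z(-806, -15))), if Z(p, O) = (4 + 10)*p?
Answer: 85*I*sqrt(538) ≈ 1971.6*I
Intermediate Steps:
Z(p, O) = 14*p
sqrt(Q + (1130633 + Z(-806, -15))) = sqrt(-5006399 + (1130633 + 14*(-806))) = sqrt(-5006399 + (1130633 - 11284)) = sqrt(-5006399 + 1119349) = sqrt(-3887050) = 85*I*sqrt(538)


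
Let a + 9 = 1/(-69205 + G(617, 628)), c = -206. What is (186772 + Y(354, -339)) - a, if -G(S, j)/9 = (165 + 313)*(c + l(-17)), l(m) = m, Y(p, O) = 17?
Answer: 166276558517/890141 ≈ 1.8680e+5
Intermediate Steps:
G(S, j) = 959346 (G(S, j) = -9*(165 + 313)*(-206 - 17) = -4302*(-223) = -9*(-106594) = 959346)
a = -8011268/890141 (a = -9 + 1/(-69205 + 959346) = -9 + 1/890141 = -8011268/890141 ≈ -9.0000)
(186772 + Y(354, -339)) - a = (186772 + 17) - 1*(-8011268/890141) = 186789 + 8011268/890141 = 166276558517/890141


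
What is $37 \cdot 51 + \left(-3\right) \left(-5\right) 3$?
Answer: $1932$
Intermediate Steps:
$37 \cdot 51 + \left(-3\right) \left(-5\right) 3 = 1887 + 15 \cdot 3 = 1887 + 45 = 1932$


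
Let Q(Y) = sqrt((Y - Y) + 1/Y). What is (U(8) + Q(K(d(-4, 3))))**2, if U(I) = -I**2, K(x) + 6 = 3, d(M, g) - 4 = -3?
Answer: (-192 + I*sqrt(3))**2/9 ≈ 4095.7 - 73.901*I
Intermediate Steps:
d(M, g) = 1 (d(M, g) = 4 - 3 = 1)
K(x) = -3 (K(x) = -6 + 3 = -3)
Q(Y) = sqrt(1/Y) (Q(Y) = sqrt(0 + 1/Y) = sqrt(1/Y))
(U(8) + Q(K(d(-4, 3))))**2 = (-1*8**2 + sqrt(1/(-3)))**2 = (-1*64 + sqrt(-1/3))**2 = (-64 + I*sqrt(3)/3)**2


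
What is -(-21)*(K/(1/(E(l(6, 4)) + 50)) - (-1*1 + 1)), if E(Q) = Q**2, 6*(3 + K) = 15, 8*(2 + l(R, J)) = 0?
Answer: -567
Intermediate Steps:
l(R, J) = -2 (l(R, J) = -2 + (1/8)*0 = -2 + 0 = -2)
K = -1/2 (K = -3 + (1/6)*15 = -3 + 5/2 = -1/2 ≈ -0.50000)
-(-21)*(K/(1/(E(l(6, 4)) + 50)) - (-1*1 + 1)) = -(-21)*(-1/(2*(1/((-2)**2 + 50))) - (-1*1 + 1)) = -(-21)*(-1/(2*(1/(4 + 50))) - (-1 + 1)) = -(-21)*(-1/(2*(1/54)) - 1*0) = -(-21)*(-1/(2*1/54) + 0) = -(-21)*(-1/2*54 + 0) = -(-21)*(-27 + 0) = -(-21)*(-27) = -1*567 = -567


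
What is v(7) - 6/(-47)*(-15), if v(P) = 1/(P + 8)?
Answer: -1303/705 ≈ -1.8482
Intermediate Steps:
v(P) = 1/(8 + P)
v(7) - 6/(-47)*(-15) = 1/(8 + 7) - 6/(-47)*(-15) = 1/15 - 6*(-1/47)*(-15) = 1/15 + (6/47)*(-15) = 1/15 - 90/47 = -1303/705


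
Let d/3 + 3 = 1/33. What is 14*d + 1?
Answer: -1361/11 ≈ -123.73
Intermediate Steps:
d = -98/11 (d = -9 + 3/33 = -9 + 3*(1/33) = -9 + 1/11 = -98/11 ≈ -8.9091)
14*d + 1 = 14*(-98/11) + 1 = -1372/11 + 1 = -1361/11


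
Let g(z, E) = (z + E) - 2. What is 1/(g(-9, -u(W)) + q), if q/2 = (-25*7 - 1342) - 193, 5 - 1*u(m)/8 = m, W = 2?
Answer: -1/3455 ≈ -0.00028944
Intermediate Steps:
u(m) = 40 - 8*m
g(z, E) = -2 + E + z (g(z, E) = (E + z) - 2 = -2 + E + z)
q = -3420 (q = 2*((-25*7 - 1342) - 193) = 2*((-175 - 1342) - 193) = 2*(-1517 - 193) = 2*(-1710) = -3420)
1/(g(-9, -u(W)) + q) = 1/((-2 - (40 - 8*2) - 9) - 3420) = 1/((-2 - (40 - 16) - 9) - 3420) = 1/((-2 - 1*24 - 9) - 3420) = 1/((-2 - 24 - 9) - 3420) = 1/(-35 - 3420) = 1/(-3455) = -1/3455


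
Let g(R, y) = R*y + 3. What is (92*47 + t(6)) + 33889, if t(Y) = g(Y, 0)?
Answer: 38216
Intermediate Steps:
g(R, y) = 3 + R*y
t(Y) = 3 (t(Y) = 3 + Y*0 = 3 + 0 = 3)
(92*47 + t(6)) + 33889 = (92*47 + 3) + 33889 = (4324 + 3) + 33889 = 4327 + 33889 = 38216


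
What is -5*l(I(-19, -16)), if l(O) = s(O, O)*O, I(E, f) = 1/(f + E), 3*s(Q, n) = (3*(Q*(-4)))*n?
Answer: -4/8575 ≈ -0.00046647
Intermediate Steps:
s(Q, n) = -4*Q*n (s(Q, n) = ((3*(Q*(-4)))*n)/3 = ((3*(-4*Q))*n)/3 = ((-12*Q)*n)/3 = (-12*Q*n)/3 = -4*Q*n)
I(E, f) = 1/(E + f)
l(O) = -4*O³ (l(O) = (-4*O*O)*O = (-4*O²)*O = -4*O³)
-5*l(I(-19, -16)) = -(-20)*(1/(-19 - 16))³ = -(-20)*(1/(-35))³ = -(-20)*(-1/35)³ = -(-20)*(-1)/42875 = -5*4/42875 = -4/8575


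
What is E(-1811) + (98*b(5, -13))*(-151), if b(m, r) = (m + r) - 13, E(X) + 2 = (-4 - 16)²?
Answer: 311156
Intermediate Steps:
E(X) = 398 (E(X) = -2 + (-4 - 16)² = -2 + (-20)² = -2 + 400 = 398)
b(m, r) = -13 + m + r
E(-1811) + (98*b(5, -13))*(-151) = 398 + (98*(-13 + 5 - 13))*(-151) = 398 + (98*(-21))*(-151) = 398 - 2058*(-151) = 398 + 310758 = 311156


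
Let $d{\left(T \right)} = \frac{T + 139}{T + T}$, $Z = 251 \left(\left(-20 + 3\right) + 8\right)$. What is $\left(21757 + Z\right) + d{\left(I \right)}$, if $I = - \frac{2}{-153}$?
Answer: $\frac{99261}{4} \approx 24815.0$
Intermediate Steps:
$I = \frac{2}{153}$ ($I = \left(-2\right) \left(- \frac{1}{153}\right) = \frac{2}{153} \approx 0.013072$)
$Z = -2259$ ($Z = 251 \left(-17 + 8\right) = 251 \left(-9\right) = -2259$)
$d{\left(T \right)} = \frac{139 + T}{2 T}$
$\left(21757 + Z\right) + d{\left(I \right)} = \left(21757 - 2259\right) + \frac{139 + \frac{2}{153}}{2 \cdot \frac{2}{153}} = 19498 + \frac{1}{2} \cdot \frac{153}{2} \cdot \frac{21269}{153} = 19498 + \frac{21269}{4} = \frac{99261}{4}$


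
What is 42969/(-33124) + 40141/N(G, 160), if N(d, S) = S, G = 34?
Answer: 330688861/1324960 ≈ 249.58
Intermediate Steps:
42969/(-33124) + 40141/N(G, 160) = 42969/(-33124) + 40141/160 = 42969*(-1/33124) + 40141*(1/160) = -42969/33124 + 40141/160 = 330688861/1324960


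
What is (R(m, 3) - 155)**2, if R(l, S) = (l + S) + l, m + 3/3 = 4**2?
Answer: 14884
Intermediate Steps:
m = 15 (m = -1 + 4**2 = -1 + 16 = 15)
R(l, S) = S + 2*l (R(l, S) = (S + l) + l = S + 2*l)
(R(m, 3) - 155)**2 = ((3 + 2*15) - 155)**2 = ((3 + 30) - 155)**2 = (33 - 155)**2 = (-122)**2 = 14884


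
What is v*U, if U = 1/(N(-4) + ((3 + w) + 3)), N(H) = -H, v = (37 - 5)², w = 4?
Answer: 512/7 ≈ 73.143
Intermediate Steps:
v = 1024 (v = 32² = 1024)
U = 1/14 (U = 1/(-1*(-4) + ((3 + 4) + 3)) = 1/(4 + (7 + 3)) = 1/(4 + 10) = 1/14 ≈ 0.071429)
v*U = 1024*(1/14) = 512/7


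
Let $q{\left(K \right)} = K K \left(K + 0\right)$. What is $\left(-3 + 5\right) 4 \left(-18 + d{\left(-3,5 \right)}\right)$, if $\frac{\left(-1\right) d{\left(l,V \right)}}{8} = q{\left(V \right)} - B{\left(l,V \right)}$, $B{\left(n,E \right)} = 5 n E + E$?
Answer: $-12624$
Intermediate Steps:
$B{\left(n,E \right)} = E + 5 E n$ ($B{\left(n,E \right)} = 5 E n + E = E + 5 E n$)
$q{\left(K \right)} = K^{3}$ ($q{\left(K \right)} = K^{2} K = K^{3}$)
$d{\left(l,V \right)} = - 8 V^{3} + 8 V \left(1 + 5 l\right)$ ($d{\left(l,V \right)} = - 8 \left(V^{3} - V \left(1 + 5 l\right)\right) = - 8 V^{3} + 8 V \left(1 + 5 l\right)$)
$\left(-3 + 5\right) 4 \left(-18 + d{\left(-3,5 \right)}\right) = \left(-3 + 5\right) 4 \left(-18 + 8 \cdot 5 \left(1 - 5^{2} + 5 \left(-3\right)\right)\right) = 2 \cdot 4 \left(-18 + 8 \cdot 5 \left(1 - 25 - 15\right)\right) = 8 \left(-18 + 8 \cdot 5 \left(1 - 25 - 15\right)\right) = 8 \left(-18 + 8 \cdot 5 \left(-39\right)\right) = 8 \left(-18 - 1560\right) = 8 \left(-1578\right) = -12624$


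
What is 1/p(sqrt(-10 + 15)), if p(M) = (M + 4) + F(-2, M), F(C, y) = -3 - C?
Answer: 3/4 - sqrt(5)/4 ≈ 0.19098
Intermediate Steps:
p(M) = 3 + M (p(M) = (M + 4) + (-3 - 1*(-2)) = (4 + M) + (-3 + 2) = (4 + M) - 1 = 3 + M)
1/p(sqrt(-10 + 15)) = 1/(3 + sqrt(-10 + 15)) = 1/(3 + sqrt(5))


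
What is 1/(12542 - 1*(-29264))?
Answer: 1/41806 ≈ 2.3920e-5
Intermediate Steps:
1/(12542 - 1*(-29264)) = 1/(12542 + 29264) = 1/41806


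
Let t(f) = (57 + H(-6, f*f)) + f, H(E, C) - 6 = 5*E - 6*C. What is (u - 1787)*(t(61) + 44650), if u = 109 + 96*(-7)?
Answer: -52682300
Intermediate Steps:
H(E, C) = 6 - 6*C + 5*E (H(E, C) = 6 + (5*E - 6*C) = 6 + (-6*C + 5*E) = 6 - 6*C + 5*E)
t(f) = 33 + f - 6*f² (t(f) = (57 + (6 - 6*f*f + 5*(-6))) + f = (57 + (6 - 6*f² - 30)) + f = (57 + (-24 - 6*f²)) + f = (33 - 6*f²) + f = 33 + f - 6*f²)
u = -563 (u = 109 - 672 = -563)
(u - 1787)*(t(61) + 44650) = (-563 - 1787)*((33 + 61 - 6*61²) + 44650) = -2350*((33 + 61 - 6*3721) + 44650) = -2350*((33 + 61 - 22326) + 44650) = -2350*(-22232 + 44650) = -2350*22418 = -52682300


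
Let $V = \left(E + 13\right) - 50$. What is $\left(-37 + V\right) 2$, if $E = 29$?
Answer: $-90$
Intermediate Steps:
$V = -8$ ($V = \left(29 + 13\right) - 50 = 42 - 50 = -8$)
$\left(-37 + V\right) 2 = \left(-37 - 8\right) 2 = \left(-45\right) 2 = -90$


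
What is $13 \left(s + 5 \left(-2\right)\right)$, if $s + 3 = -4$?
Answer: $-221$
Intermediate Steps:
$s = -7$ ($s = -3 - 4 = -7$)
$13 \left(s + 5 \left(-2\right)\right) = 13 \left(-7 + 5 \left(-2\right)\right) = 13 \left(-7 - 10\right) = 13 \left(-17\right) = -221$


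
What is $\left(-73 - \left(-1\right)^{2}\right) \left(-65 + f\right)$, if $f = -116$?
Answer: $13394$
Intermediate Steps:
$\left(-73 - \left(-1\right)^{2}\right) \left(-65 + f\right) = \left(-73 - \left(-1\right)^{2}\right) \left(-65 - 116\right) = \left(-73 - 1\right) \left(-181\right) = \left(-74\right) \left(-181\right) = 13394$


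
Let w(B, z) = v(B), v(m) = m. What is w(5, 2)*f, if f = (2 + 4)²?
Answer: 180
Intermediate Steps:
w(B, z) = B
f = 36 (f = 6² = 36)
w(5, 2)*f = 5*36 = 180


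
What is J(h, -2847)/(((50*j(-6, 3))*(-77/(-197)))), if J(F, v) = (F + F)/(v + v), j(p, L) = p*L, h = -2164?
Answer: -106577/49324275 ≈ -0.0021607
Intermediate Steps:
j(p, L) = L*p
J(F, v) = F/v (J(F, v) = (2*F)/((2*v)) = (2*F)*(1/(2*v)) = F/v)
J(h, -2847)/(((50*j(-6, 3))*(-77/(-197)))) = (-2164/(-2847))/(((50*(3*(-6)))*(-77/(-197)))) = (-2164*(-1/2847))/(((50*(-18))*(-77*(-1/197)))) = 2164/(2847*((-900*77/197))) = 2164/(2847*(-69300/197)) = (2164/2847)*(-197/69300) = -106577/49324275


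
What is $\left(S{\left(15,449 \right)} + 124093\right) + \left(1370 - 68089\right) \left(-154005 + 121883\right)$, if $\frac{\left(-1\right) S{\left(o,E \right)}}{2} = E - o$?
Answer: $2143270943$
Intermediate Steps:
$S{\left(o,E \right)} = - 2 E + 2 o$ ($S{\left(o,E \right)} = - 2 \left(E - o\right) = - 2 E + 2 o$)
$\left(S{\left(15,449 \right)} + 124093\right) + \left(1370 - 68089\right) \left(-154005 + 121883\right) = \left(\left(\left(-2\right) 449 + 2 \cdot 15\right) + 124093\right) + \left(1370 - 68089\right) \left(-154005 + 121883\right) = \left(\left(-898 + 30\right) + 124093\right) - -2143147718 = \left(-868 + 124093\right) + 2143147718 = 123225 + 2143147718 = 2143270943$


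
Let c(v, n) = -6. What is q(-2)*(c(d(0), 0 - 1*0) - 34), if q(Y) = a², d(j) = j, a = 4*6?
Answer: -23040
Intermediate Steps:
a = 24
q(Y) = 576 (q(Y) = 24² = 576)
q(-2)*(c(d(0), 0 - 1*0) - 34) = 576*(-6 - 34) = 576*(-40) = -23040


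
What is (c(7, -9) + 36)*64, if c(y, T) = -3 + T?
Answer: 1536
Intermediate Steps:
(c(7, -9) + 36)*64 = ((-3 - 9) + 36)*64 = (-12 + 36)*64 = 24*64 = 1536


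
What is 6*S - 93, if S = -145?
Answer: -963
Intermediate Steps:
6*S - 93 = 6*(-145) - 93 = -870 - 93 = -963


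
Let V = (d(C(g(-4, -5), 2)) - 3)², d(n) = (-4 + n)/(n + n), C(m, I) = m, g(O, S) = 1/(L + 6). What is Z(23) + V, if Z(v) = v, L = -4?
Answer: 261/4 ≈ 65.250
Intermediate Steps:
g(O, S) = ½ (g(O, S) = 1/(-4 + 6) = 1/2 = ½)
d(n) = (-4 + n)/(2*n) (d(n) = (-4 + n)/((2*n)) = (-4 + n)*(1/(2*n)) = (-4 + n)/(2*n))
V = 169/4 (V = ((-4 + ½)/(2*(½)) - 3)² = ((½)*2*(-7/2) - 3)² = (-7/2 - 3)² = (-13/2)² = 169/4 ≈ 42.250)
Z(23) + V = 23 + 169/4 = 261/4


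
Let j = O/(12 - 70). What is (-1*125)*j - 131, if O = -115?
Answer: -21973/58 ≈ -378.84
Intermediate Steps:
j = 115/58 (j = -115/(12 - 70) = -115/(-58) = -115*(-1/58) = 115/58 ≈ 1.9828)
(-1*125)*j - 131 = -1*125*(115/58) - 131 = -125*115/58 - 131 = -14375/58 - 131 = -21973/58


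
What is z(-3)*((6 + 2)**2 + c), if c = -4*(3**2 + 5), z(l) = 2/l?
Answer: -16/3 ≈ -5.3333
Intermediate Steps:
c = -56 (c = -4*(9 + 5) = -4*14 = -56)
z(-3)*((6 + 2)**2 + c) = (2/(-3))*((6 + 2)**2 - 56) = (2*(-1/3))*(8**2 - 56) = -2*(64 - 56)/3 = -2/3*8 = -16/3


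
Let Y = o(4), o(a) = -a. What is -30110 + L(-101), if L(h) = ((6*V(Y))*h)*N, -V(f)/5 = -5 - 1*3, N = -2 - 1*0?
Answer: 18370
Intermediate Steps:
N = -2 (N = -2 + 0 = -2)
Y = -4 (Y = -1*4 = -4)
V(f) = 40 (V(f) = -5*(-5 - 1*3) = -5*(-5 - 3) = -5*(-8) = 40)
L(h) = -480*h (L(h) = ((6*40)*h)*(-2) = (240*h)*(-2) = -480*h)
-30110 + L(-101) = -30110 - 480*(-101) = -30110 + 48480 = 18370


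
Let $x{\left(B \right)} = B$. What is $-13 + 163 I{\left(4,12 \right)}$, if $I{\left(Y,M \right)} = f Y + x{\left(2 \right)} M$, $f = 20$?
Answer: $16939$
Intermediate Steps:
$I{\left(Y,M \right)} = 2 M + 20 Y$ ($I{\left(Y,M \right)} = 20 Y + 2 M = 2 M + 20 Y$)
$-13 + 163 I{\left(4,12 \right)} = -13 + 163 \left(2 \cdot 12 + 20 \cdot 4\right) = -13 + 163 \left(24 + 80\right) = -13 + 163 \cdot 104 = -13 + 16952 = 16939$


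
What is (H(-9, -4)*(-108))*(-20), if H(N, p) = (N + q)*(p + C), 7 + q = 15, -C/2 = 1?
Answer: 12960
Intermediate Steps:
C = -2 (C = -2*1 = -2)
q = 8 (q = -7 + 15 = 8)
H(N, p) = (-2 + p)*(8 + N) (H(N, p) = (N + 8)*(p - 2) = (8 + N)*(-2 + p) = (-2 + p)*(8 + N))
(H(-9, -4)*(-108))*(-20) = ((-16 - 2*(-9) + 8*(-4) - 9*(-4))*(-108))*(-20) = ((-16 + 18 - 32 + 36)*(-108))*(-20) = (6*(-108))*(-20) = -648*(-20) = 12960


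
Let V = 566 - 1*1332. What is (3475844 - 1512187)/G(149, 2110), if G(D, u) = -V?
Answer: 1963657/766 ≈ 2563.5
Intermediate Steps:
V = -766 (V = 566 - 1332 = -766)
G(D, u) = 766 (G(D, u) = -1*(-766) = 766)
(3475844 - 1512187)/G(149, 2110) = (3475844 - 1512187)/766 = 1963657*(1/766) = 1963657/766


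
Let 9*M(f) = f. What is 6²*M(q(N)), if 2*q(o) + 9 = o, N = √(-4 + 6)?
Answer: -18 + 2*√2 ≈ -15.172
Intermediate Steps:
N = √2 ≈ 1.4142
q(o) = -9/2 + o/2
M(f) = f/9
6²*M(q(N)) = 6²*((-9/2 + √2/2)/9) = 36*(-½ + √2/18) = -18 + 2*√2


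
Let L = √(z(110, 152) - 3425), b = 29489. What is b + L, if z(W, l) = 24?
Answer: 29489 + I*√3401 ≈ 29489.0 + 58.318*I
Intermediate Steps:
L = I*√3401 (L = √(24 - 3425) = √(-3401) = I*√3401 ≈ 58.318*I)
b + L = 29489 + I*√3401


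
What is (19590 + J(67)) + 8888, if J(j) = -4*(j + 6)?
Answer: 28186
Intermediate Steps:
J(j) = -24 - 4*j (J(j) = -4*(6 + j) = -24 - 4*j)
(19590 + J(67)) + 8888 = (19590 + (-24 - 4*67)) + 8888 = (19590 + (-24 - 268)) + 8888 = (19590 - 292) + 8888 = 19298 + 8888 = 28186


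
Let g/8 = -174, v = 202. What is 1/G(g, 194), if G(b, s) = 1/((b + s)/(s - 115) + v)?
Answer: 14760/79 ≈ 186.84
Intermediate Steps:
g = -1392 (g = 8*(-174) = -1392)
G(b, s) = 1/(202 + (b + s)/(-115 + s)) (G(b, s) = 1/((b + s)/(s - 115) + 202) = 1/((b + s)/(-115 + s) + 202) = 1/(202 + (b + s)/(-115 + s)))
1/G(g, 194) = 1/((-115 + 194)/(-23230 - 1392 + 203*194)) = 1/(79/(-23230 - 1392 + 39382)) = 1/(79/14760) = 14760/79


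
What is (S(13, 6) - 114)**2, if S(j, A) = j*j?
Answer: 3025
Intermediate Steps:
S(j, A) = j**2
(S(13, 6) - 114)**2 = (13**2 - 114)**2 = (169 - 114)**2 = 55**2 = 3025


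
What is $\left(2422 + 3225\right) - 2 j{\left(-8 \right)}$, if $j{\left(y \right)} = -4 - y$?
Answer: $5639$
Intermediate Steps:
$\left(2422 + 3225\right) - 2 j{\left(-8 \right)} = \left(2422 + 3225\right) - 2 \left(-4 - -8\right) = 5647 - 2 \left(-4 + 8\right) = 5647 - 8 = 5639$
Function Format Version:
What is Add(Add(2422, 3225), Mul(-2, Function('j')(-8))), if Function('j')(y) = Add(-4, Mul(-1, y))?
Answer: 5639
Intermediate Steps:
Add(Add(2422, 3225), Mul(-2, Function('j')(-8))) = Add(Add(2422, 3225), Mul(-2, Add(-4, Mul(-1, -8)))) = Add(5647, Mul(-2, Add(-4, 8))) = Add(5647, Mul(-2, 4)) = Add(5647, -8) = 5639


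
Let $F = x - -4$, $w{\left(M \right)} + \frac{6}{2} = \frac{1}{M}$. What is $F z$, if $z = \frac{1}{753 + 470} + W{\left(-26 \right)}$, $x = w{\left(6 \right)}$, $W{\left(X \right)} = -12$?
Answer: $- \frac{102725}{7338} \approx -13.999$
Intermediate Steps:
$w{\left(M \right)} = -3 + \frac{1}{M}$
$x = - \frac{17}{6}$ ($x = -3 + \frac{1}{6} = - \frac{17}{6} \approx -2.8333$)
$F = \frac{7}{6}$ ($F = - \frac{17}{6} - -4 = - \frac{17}{6} + 4 = \frac{7}{6} \approx 1.1667$)
$z = - \frac{14675}{1223}$ ($z = \frac{1}{753 + 470} - 12 = \frac{1}{1223} - 12 = - \frac{14675}{1223} \approx -11.999$)
$F z = \frac{7}{6} \left(- \frac{14675}{1223}\right) = - \frac{102725}{7338}$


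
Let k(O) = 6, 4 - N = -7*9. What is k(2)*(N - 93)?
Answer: -156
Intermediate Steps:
N = 67 (N = 4 - (-7)*9 = 4 - 1*(-63) = 4 + 63 = 67)
k(2)*(N - 93) = 6*(67 - 93) = 6*(-26) = -156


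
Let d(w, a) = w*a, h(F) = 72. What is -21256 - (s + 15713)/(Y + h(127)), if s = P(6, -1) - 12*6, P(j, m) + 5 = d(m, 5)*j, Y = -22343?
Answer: -473376770/22271 ≈ -21255.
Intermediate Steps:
d(w, a) = a*w
P(j, m) = -5 + 5*j*m (P(j, m) = -5 + (5*m)*j = -5 + 5*j*m)
s = -107 (s = (-5 + 5*6*(-1)) - 12*6 = (-5 - 30) - 72 = -35 - 72 = -107)
-21256 - (s + 15713)/(Y + h(127)) = -21256 - (-107 + 15713)/(-22343 + 72) = -21256 - 15606/(-22271) = -21256 - 15606*(-1)/22271 = -21256 - 1*(-15606/22271) = -21256 + 15606/22271 = -473376770/22271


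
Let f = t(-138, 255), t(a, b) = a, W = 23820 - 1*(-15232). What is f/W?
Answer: -69/19526 ≈ -0.0035338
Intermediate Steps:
W = 39052 (W = 23820 + 15232 = 39052)
f = -138
f/W = -138/39052 = -138*1/39052 = -69/19526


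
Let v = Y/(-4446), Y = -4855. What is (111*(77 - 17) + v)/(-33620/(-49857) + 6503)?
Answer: 492175258085/480543970062 ≈ 1.0242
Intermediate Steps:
v = 4855/4446 (v = -4855/(-4446) = -4855*(-1/4446) = 4855/4446 ≈ 1.0920)
(111*(77 - 17) + v)/(-33620/(-49857) + 6503) = (111*(77 - 17) + 4855/4446)/(-33620/(-49857) + 6503) = (111*60 + 4855/4446)/(-33620*(-1/49857) + 6503) = (6660 + 4855/4446)/(33620/49857 + 6503) = 29615215/(4446*(324253691/49857)) = (29615215/4446)*(49857/324253691) = 492175258085/480543970062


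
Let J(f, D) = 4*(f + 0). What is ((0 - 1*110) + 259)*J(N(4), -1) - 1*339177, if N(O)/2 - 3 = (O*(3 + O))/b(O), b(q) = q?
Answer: -327257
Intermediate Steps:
N(O) = 12 + 2*O (N(O) = 6 + 2*((O*(3 + O))/O) = 6 + 2*(3 + O) = 6 + (6 + 2*O) = 12 + 2*O)
J(f, D) = 4*f
((0 - 1*110) + 259)*J(N(4), -1) - 1*339177 = ((0 - 1*110) + 259)*(4*(12 + 2*4)) - 1*339177 = ((0 - 110) + 259)*(4*(12 + 8)) - 339177 = (-110 + 259)*(4*20) - 339177 = 149*80 - 339177 = 11920 - 339177 = -327257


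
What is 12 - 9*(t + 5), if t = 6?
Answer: -87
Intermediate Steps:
12 - 9*(t + 5) = 12 - 9*(6 + 5) = 12 - 9*11 = 12 - 99 = -87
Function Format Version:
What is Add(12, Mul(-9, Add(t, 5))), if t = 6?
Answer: -87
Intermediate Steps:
Add(12, Mul(-9, Add(t, 5))) = Add(12, Mul(-9, Add(6, 5))) = Add(12, Mul(-9, 11)) = Add(12, -99) = -87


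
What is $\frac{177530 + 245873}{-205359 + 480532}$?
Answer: $\frac{423403}{275173} \approx 1.5387$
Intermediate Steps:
$\frac{177530 + 245873}{-205359 + 480532} = \frac{423403}{275173}$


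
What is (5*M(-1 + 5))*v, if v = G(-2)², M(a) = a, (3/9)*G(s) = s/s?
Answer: 180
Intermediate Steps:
G(s) = 3 (G(s) = 3*(s/s) = 3*1 = 3)
v = 9 (v = 3² = 9)
(5*M(-1 + 5))*v = (5*(-1 + 5))*9 = (5*4)*9 = 20*9 = 180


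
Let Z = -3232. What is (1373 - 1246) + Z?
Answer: -3105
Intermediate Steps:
(1373 - 1246) + Z = (1373 - 1246) - 3232 = 127 - 3232 = -3105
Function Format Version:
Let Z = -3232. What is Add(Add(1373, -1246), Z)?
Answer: -3105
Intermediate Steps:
Add(Add(1373, -1246), Z) = Add(Add(1373, -1246), -3232) = Add(127, -3232) = -3105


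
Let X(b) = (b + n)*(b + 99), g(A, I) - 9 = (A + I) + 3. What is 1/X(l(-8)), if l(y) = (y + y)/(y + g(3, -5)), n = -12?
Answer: -1/1820 ≈ -0.00054945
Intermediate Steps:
g(A, I) = 12 + A + I (g(A, I) = 9 + ((A + I) + 3) = 9 + (3 + A + I) = 12 + A + I)
l(y) = 2*y/(10 + y) (l(y) = (y + y)/(y + (12 + 3 - 5)) = (2*y)/(y + 10) = (2*y)/(10 + y) = 2*y/(10 + y))
X(b) = (-12 + b)*(99 + b) (X(b) = (b - 12)*(b + 99) = (-12 + b)*(99 + b))
1/X(l(-8)) = 1/(-1188 + (2*(-8)/(10 - 8))**2 + 87*(2*(-8)/(10 - 8))) = 1/(-1188 + (2*(-8)/2)**2 + 87*(2*(-8)/2)) = 1/(-1188 + (2*(-8)*(1/2))**2 + 87*(2*(-8)*(1/2))) = 1/(-1188 + (-8)**2 + 87*(-8)) = 1/(-1188 + 64 - 696) = 1/(-1820) = -1/1820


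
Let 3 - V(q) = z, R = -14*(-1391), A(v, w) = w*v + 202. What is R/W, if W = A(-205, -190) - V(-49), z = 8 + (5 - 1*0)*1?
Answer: 91/183 ≈ 0.49727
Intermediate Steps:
A(v, w) = 202 + v*w (A(v, w) = v*w + 202 = 202 + v*w)
z = 13 (z = 8 + (5 + 0)*1 = 8 + 5*1 = 8 + 5 = 13)
R = 19474
V(q) = -10 (V(q) = 3 - 1*13 = 3 - 13 = -10)
W = 39162 (W = (202 - 205*(-190)) - 1*(-10) = (202 + 38950) + 10 = 39152 + 10 = 39162)
R/W = 19474/39162 = 19474*(1/39162) = 91/183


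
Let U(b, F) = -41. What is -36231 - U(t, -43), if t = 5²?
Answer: -36190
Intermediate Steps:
t = 25
-36231 - U(t, -43) = -36231 - 1*(-41) = -36231 + 41 = -36190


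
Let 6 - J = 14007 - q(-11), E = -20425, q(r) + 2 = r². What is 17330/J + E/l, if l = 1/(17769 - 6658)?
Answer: -1575205645340/6941 ≈ -2.2694e+8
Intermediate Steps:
q(r) = -2 + r²
J = -13882 (J = 6 - (14007 - (-2 + (-11)²)) = 6 - (14007 - (-2 + 121)) = 6 - (14007 - 1*119) = 6 - (14007 - 119) = 6 - 1*13888 = 6 - 13888 = -13882)
l = 1/11111 ≈ 9.0001e-5
17330/J + E/l = 17330/(-13882) - 20425/1/11111 = 17330*(-1/13882) - 20425*11111 = -8665/6941 - 226942175 = -1575205645340/6941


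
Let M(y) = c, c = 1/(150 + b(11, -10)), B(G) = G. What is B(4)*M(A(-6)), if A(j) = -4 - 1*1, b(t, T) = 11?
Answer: 4/161 ≈ 0.024845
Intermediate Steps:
A(j) = -5 (A(j) = -4 - 1 = -5)
c = 1/161 (c = 1/(150 + 11) = 1/161 ≈ 0.0062112)
M(y) = 1/161
B(4)*M(A(-6)) = 4*(1/161) = 4/161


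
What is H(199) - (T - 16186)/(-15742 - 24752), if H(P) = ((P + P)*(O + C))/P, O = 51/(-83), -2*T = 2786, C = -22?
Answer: -153473533/3361002 ≈ -45.663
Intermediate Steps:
T = -1393 (T = -½*2786 = -1393)
O = -51/83 (O = 51*(-1/83) = -51/83 ≈ -0.61446)
H(P) = -3754/83 (H(P) = ((P + P)*(-51/83 - 22))/P = ((2*P)*(-1877/83))/P = (-3754*P/83)/P = -3754/83)
H(199) - (T - 16186)/(-15742 - 24752) = -3754/83 - (-1393 - 16186)/(-15742 - 24752) = -3754/83 - (-17579)/(-40494) = -3754/83 - (-17579)*(-1)/40494 = -3754/83 - 1*17579/40494 = -3754/83 - 17579/40494 = -153473533/3361002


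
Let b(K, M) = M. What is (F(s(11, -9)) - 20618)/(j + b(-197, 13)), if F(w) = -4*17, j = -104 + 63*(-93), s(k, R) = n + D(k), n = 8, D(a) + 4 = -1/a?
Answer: 10343/2975 ≈ 3.4766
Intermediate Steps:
D(a) = -4 - 1/a
s(k, R) = 4 - 1/k (s(k, R) = 8 + (-4 - 1/k) = 4 - 1/k)
j = -5963 (j = -104 - 5859 = -5963)
F(w) = -68
(F(s(11, -9)) - 20618)/(j + b(-197, 13)) = (-68 - 20618)/(-5963 + 13) = -20686/(-5950) = -20686*(-1/5950) = 10343/2975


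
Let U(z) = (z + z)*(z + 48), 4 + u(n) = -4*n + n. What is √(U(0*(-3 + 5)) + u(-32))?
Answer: 2*√23 ≈ 9.5917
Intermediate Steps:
u(n) = -4 - 3*n (u(n) = -4 + (-4*n + n) = -4 - 3*n)
U(z) = 2*z*(48 + z) (U(z) = (2*z)*(48 + z) = 2*z*(48 + z))
√(U(0*(-3 + 5)) + u(-32)) = √(2*(0*(-3 + 5))*(48 + 0*(-3 + 5)) + (-4 - 3*(-32))) = √(2*(0*2)*(48 + 0*2) + (-4 + 96)) = √(2*0*(48 + 0) + 92) = √(2*0*48 + 92) = √(0 + 92) = √92 = 2*√23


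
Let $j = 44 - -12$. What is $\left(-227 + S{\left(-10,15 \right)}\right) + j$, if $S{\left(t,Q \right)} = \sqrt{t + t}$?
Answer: $-171 + 2 i \sqrt{5} \approx -171.0 + 4.4721 i$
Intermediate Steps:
$S{\left(t,Q \right)} = \sqrt{2} \sqrt{t}$ ($S{\left(t,Q \right)} = \sqrt{2 t} = \sqrt{2} \sqrt{t}$)
$j = 56$ ($j = 44 + 12 = 56$)
$\left(-227 + S{\left(-10,15 \right)}\right) + j = \left(-227 + \sqrt{2} \sqrt{-10}\right) + 56 = \left(-227 + \sqrt{2} i \sqrt{10}\right) + 56 = \left(-227 + 2 i \sqrt{5}\right) + 56 = -171 + 2 i \sqrt{5}$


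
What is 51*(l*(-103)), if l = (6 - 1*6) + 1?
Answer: -5253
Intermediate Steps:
l = 1 (l = (6 - 6) + 1 = 0 + 1 = 1)
51*(l*(-103)) = 51*(1*(-103)) = 51*(-103) = -5253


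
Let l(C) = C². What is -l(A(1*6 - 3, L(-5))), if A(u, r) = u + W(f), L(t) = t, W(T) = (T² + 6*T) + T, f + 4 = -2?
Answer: -9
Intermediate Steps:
f = -6 (f = -4 - 2 = -6)
W(T) = T² + 7*T
A(u, r) = -6 + u (A(u, r) = u - 6*(7 - 6) = u - 6*1 = u - 6 = -6 + u)
-l(A(1*6 - 3, L(-5))) = -(-6 + (1*6 - 3))² = -(-6 + (6 - 3))² = -(-6 + 3)² = -1*(-3)² = -1*9 = -9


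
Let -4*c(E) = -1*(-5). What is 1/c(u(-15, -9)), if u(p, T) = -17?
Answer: -4/5 ≈ -0.80000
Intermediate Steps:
c(E) = -5/4 (c(E) = -(-1)*(-5)/4 = -1/4*5 = -5/4)
1/c(u(-15, -9)) = 1/(-5/4) = -4/5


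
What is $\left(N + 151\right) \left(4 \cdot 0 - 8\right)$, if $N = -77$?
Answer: $-592$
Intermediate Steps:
$\left(N + 151\right) \left(4 \cdot 0 - 8\right) = \left(-77 + 151\right) \left(4 \cdot 0 - 8\right) = 74 \left(0 - 8\right) = 74 \left(-8\right) = -592$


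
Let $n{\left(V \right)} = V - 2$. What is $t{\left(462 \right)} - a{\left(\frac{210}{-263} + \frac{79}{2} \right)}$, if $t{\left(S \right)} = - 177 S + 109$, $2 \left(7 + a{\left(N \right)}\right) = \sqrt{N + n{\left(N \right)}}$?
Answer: $-81658 - \frac{\sqrt{5215553}}{526} \approx -81662.0$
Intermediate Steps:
$n{\left(V \right)} = -2 + V$
$a{\left(N \right)} = -7 + \frac{\sqrt{-2 + 2 N}}{2}$ ($a{\left(N \right)} = -7 + \frac{\sqrt{N + \left(-2 + N\right)}}{2} = -7 + \frac{\sqrt{-2 + 2 N}}{2}$)
$t{\left(S \right)} = 109 - 177 S$
$t{\left(462 \right)} - a{\left(\frac{210}{-263} + \frac{79}{2} \right)} = \left(109 - 81774\right) - \left(-7 + \frac{\sqrt{-2 + 2 \left(\frac{210}{-263} + \frac{79}{2}\right)}}{2}\right) = \left(109 - 81774\right) - \left(-7 + \frac{\sqrt{-2 + 2 \left(210 \left(- \frac{1}{263}\right) + 79 \cdot \frac{1}{2}\right)}}{2}\right) = -81665 - \left(-7 + \frac{\sqrt{-2 + 2 \left(- \frac{210}{263} + \frac{79}{2}\right)}}{2}\right) = -81665 - \left(-7 + \frac{\sqrt{-2 + 2 \cdot \frac{20357}{526}}}{2}\right) = -81665 - \left(-7 + \frac{\sqrt{-2 + \frac{20357}{263}}}{2}\right) = -81665 - \left(-7 + \frac{\sqrt{\frac{19831}{263}}}{2}\right) = -81665 - \left(-7 + \frac{\frac{1}{263} \sqrt{5215553}}{2}\right) = -81665 - \left(-7 + \frac{\sqrt{5215553}}{526}\right) = -81665 + \left(7 - \frac{\sqrt{5215553}}{526}\right) = -81658 - \frac{\sqrt{5215553}}{526}$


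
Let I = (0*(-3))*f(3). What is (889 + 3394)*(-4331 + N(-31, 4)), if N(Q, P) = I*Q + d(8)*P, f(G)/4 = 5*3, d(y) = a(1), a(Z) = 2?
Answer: -18515409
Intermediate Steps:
d(y) = 2
f(G) = 60 (f(G) = 4*(5*3) = 4*15 = 60)
I = 0 (I = (0*(-3))*60 = 0*60 = 0)
N(Q, P) = 2*P (N(Q, P) = 0*Q + 2*P = 0 + 2*P = 2*P)
(889 + 3394)*(-4331 + N(-31, 4)) = (889 + 3394)*(-4331 + 2*4) = 4283*(-4331 + 8) = 4283*(-4323) = -18515409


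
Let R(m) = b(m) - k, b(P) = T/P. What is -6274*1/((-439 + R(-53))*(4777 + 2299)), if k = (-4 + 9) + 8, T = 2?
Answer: 166261/84763404 ≈ 0.0019615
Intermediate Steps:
b(P) = 2/P
k = 13 (k = 5 + 8 = 13)
R(m) = -13 + 2/m (R(m) = 2/m - 1*13 = 2/m - 13 = -13 + 2/m)
-6274*1/((-439 + R(-53))*(4777 + 2299)) = -6274*1/((-439 + (-13 + 2/(-53)))*(4777 + 2299)) = -6274*1/(7076*(-439 + (-13 + 2*(-1/53)))) = -6274*1/(7076*(-439 + (-13 - 2/53))) = -6274*1/(7076*(-439 - 691/53)) = -6274/(7076*(-23958/53)) = -6274/(-169526808/53) = -6274*(-53/169526808) = 166261/84763404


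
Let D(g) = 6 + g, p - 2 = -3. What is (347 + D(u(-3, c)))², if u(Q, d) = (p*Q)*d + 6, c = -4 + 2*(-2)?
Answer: 112225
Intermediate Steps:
p = -1 (p = 2 - 3 = -1)
c = -8 (c = -4 - 4 = -8)
u(Q, d) = 6 - Q*d (u(Q, d) = (-Q)*d + 6 = -Q*d + 6 = 6 - Q*d)
(347 + D(u(-3, c)))² = (347 + (6 + (6 - 1*(-3)*(-8))))² = (347 + (6 + (6 - 24)))² = (347 + (6 - 18))² = (347 - 12)² = 335² = 112225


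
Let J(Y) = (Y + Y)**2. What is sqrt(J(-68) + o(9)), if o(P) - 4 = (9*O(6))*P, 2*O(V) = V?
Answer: sqrt(18743) ≈ 136.91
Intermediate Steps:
J(Y) = 4*Y**2 (J(Y) = (2*Y)**2 = 4*Y**2)
O(V) = V/2
o(P) = 4 + 27*P (o(P) = 4 + (9*((1/2)*6))*P = 4 + (9*3)*P = 4 + 27*P)
sqrt(J(-68) + o(9)) = sqrt(4*(-68)**2 + (4 + 27*9)) = sqrt(4*4624 + (4 + 243)) = sqrt(18496 + 247) = sqrt(18743)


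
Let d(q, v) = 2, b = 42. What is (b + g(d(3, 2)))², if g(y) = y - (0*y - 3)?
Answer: 2209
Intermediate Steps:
g(y) = 3 + y (g(y) = y - (0 - 3) = y - 1*(-3) = y + 3 = 3 + y)
(b + g(d(3, 2)))² = (42 + (3 + 2))² = (42 + 5)² = 47² = 2209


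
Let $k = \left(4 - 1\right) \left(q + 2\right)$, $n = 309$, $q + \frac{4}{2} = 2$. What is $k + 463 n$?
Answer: $143073$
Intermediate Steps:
$q = 0$ ($q = -2 + 2 = 0$)
$k = 6$ ($k = \left(4 - 1\right) \left(0 + 2\right) = 3 \cdot 2 = 6$)
$k + 463 n = 6 + 463 \cdot 309 = 6 + 143067 = 143073$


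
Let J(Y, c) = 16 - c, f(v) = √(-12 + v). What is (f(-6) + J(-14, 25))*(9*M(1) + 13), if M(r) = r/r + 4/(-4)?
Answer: -117 + 39*I*√2 ≈ -117.0 + 55.154*I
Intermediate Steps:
M(r) = 0 (M(r) = 1 + 4*(-¼) = 1 - 1 = 0)
(f(-6) + J(-14, 25))*(9*M(1) + 13) = (√(-12 - 6) + (16 - 1*25))*(9*0 + 13) = (√(-18) + (16 - 25))*(0 + 13) = (3*I*√2 - 9)*13 = (-9 + 3*I*√2)*13 = -117 + 39*I*√2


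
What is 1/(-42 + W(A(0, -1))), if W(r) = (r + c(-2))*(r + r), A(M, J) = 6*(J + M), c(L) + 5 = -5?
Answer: 1/150 ≈ 0.0066667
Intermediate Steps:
c(L) = -10 (c(L) = -5 - 5 = -10)
A(M, J) = 6*J + 6*M
W(r) = 2*r*(-10 + r) (W(r) = (r - 10)*(r + r) = (-10 + r)*(2*r) = 2*r*(-10 + r))
1/(-42 + W(A(0, -1))) = 1/(-42 + 2*(6*(-1) + 6*0)*(-10 + (6*(-1) + 6*0))) = 1/(-42 + 2*(-6 + 0)*(-10 + (-6 + 0))) = 1/(-42 + 2*(-6)*(-10 - 6)) = 1/(-42 + 2*(-6)*(-16)) = 1/(-42 + 192) = 1/150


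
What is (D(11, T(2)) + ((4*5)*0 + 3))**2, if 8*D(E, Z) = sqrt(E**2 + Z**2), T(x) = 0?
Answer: 1225/64 ≈ 19.141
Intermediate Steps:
D(E, Z) = sqrt(E**2 + Z**2)/8
(D(11, T(2)) + ((4*5)*0 + 3))**2 = (sqrt(11**2 + 0**2)/8 + ((4*5)*0 + 3))**2 = (sqrt(121 + 0)/8 + (20*0 + 3))**2 = (sqrt(121)/8 + (0 + 3))**2 = ((1/8)*11 + 3)**2 = (11/8 + 3)**2 = (35/8)**2 = 1225/64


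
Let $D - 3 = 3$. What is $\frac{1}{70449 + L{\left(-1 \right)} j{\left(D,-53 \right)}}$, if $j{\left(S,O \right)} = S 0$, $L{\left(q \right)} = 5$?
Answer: $\frac{1}{70449} \approx 1.4195 \cdot 10^{-5}$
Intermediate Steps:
$D = 6$ ($D = 3 + 3 = 6$)
$j{\left(S,O \right)} = 0$
$\frac{1}{70449 + L{\left(-1 \right)} j{\left(D,-53 \right)}} = \frac{1}{70449 + 5 \cdot 0} = \frac{1}{70449 + 0} = \frac{1}{70449}$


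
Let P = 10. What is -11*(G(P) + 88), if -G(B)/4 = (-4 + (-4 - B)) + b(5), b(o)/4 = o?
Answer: -880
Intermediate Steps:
b(o) = 4*o
G(B) = -48 + 4*B (G(B) = -4*((-4 + (-4 - B)) + 4*5) = -4*((-8 - B) + 20) = -4*(12 - B) = -48 + 4*B)
-11*(G(P) + 88) = -11*((-48 + 4*10) + 88) = -11*((-48 + 40) + 88) = -11*(-8 + 88) = -11*80 = -880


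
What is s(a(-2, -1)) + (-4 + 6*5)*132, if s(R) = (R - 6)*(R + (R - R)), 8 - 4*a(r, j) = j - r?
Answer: 54793/16 ≈ 3424.6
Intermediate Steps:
a(r, j) = 2 - j/4 + r/4 (a(r, j) = 2 - (j - r)/4 = 2 + (-j/4 + r/4) = 2 - j/4 + r/4)
s(R) = R*(-6 + R) (s(R) = (-6 + R)*(R + 0) = (-6 + R)*R = R*(-6 + R))
s(a(-2, -1)) + (-4 + 6*5)*132 = (2 - ¼*(-1) + (¼)*(-2))*(-6 + (2 - ¼*(-1) + (¼)*(-2))) + (-4 + 6*5)*132 = (2 + ¼ - ½)*(-6 + (2 + ¼ - ½)) + (-4 + 30)*132 = 7*(-6 + 7/4)/4 + 26*132 = (7/4)*(-17/4) + 3432 = -119/16 + 3432 = 54793/16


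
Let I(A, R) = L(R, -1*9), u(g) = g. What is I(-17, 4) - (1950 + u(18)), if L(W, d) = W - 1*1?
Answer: -1965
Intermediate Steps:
L(W, d) = -1 + W (L(W, d) = W - 1 = -1 + W)
I(A, R) = -1 + R
I(-17, 4) - (1950 + u(18)) = (-1 + 4) - (1950 + 18) = 3 - 1*1968 = 3 - 1968 = -1965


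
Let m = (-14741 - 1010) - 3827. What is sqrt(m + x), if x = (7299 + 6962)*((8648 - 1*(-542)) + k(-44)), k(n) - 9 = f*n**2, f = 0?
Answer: sqrt(131167361) ≈ 11453.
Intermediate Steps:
k(n) = 9 (k(n) = 9 + 0*n**2 = 9 + 0 = 9)
x = 131186939 (x = (7299 + 6962)*((8648 - 1*(-542)) + 9) = 14261*((8648 + 542) + 9) = 14261*(9190 + 9) = 14261*9199 = 131186939)
m = -19578 (m = -15751 - 3827 = -19578)
sqrt(m + x) = sqrt(-19578 + 131186939) = sqrt(131167361)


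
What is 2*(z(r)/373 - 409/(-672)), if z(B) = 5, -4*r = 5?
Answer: 155917/125328 ≈ 1.2441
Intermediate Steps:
r = -5/4 (r = -¼*5 = -5/4 ≈ -1.2500)
2*(z(r)/373 - 409/(-672)) = 2*(5/373 - 409/(-672)) = 2*(5*(1/373) - 409*(-1/672)) = 2*(5/373 + 409/672) = 2*(155917/250656) = 155917/125328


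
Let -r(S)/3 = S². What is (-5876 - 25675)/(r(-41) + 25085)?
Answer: -31551/20042 ≈ -1.5742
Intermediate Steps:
r(S) = -3*S²
(-5876 - 25675)/(r(-41) + 25085) = (-5876 - 25675)/(-3*(-41)² + 25085) = -31551/(-3*1681 + 25085) = -31551/(-5043 + 25085) = -31551/20042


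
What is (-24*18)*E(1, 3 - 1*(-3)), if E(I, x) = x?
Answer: -2592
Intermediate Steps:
(-24*18)*E(1, 3 - 1*(-3)) = (-24*18)*(3 - 1*(-3)) = -432*(3 + 3) = -432*6 = -2592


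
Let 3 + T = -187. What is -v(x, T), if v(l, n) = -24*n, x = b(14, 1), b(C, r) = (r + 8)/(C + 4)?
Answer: -4560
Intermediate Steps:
T = -190 (T = -3 - 187 = -190)
b(C, r) = (8 + r)/(4 + C)
x = ½ (x = (8 + 1)/(4 + 14) = 9/18 = (1/18)*9 = ½ ≈ 0.50000)
-v(x, T) = -(-24)*(-190) = -1*4560 = -4560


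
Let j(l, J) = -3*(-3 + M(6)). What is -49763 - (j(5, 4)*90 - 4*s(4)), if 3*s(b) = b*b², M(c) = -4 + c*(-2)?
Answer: -164423/3 ≈ -54808.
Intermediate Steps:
M(c) = -4 - 2*c
j(l, J) = 57 (j(l, J) = -3*(-3 + (-4 - 2*6)) = -3*(-3 + (-4 - 12)) = -3*(-3 - 16) = -3*(-19) = 57)
s(b) = b³/3 (s(b) = (b*b²)/3 = b³/3)
-49763 - (j(5, 4)*90 - 4*s(4)) = -49763 - (57*90 - 4*4³/3) = -49763 - (5130 - 4*64/3) = -49763 - (5130 - 256/3) = -49763 - 1*15134/3 = -49763 - 15134/3 = -164423/3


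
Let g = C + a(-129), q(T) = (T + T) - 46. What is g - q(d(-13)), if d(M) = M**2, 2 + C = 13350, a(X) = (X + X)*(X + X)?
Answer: 79620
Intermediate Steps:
a(X) = 4*X**2 (a(X) = (2*X)*(2*X) = 4*X**2)
C = 13348 (C = -2 + 13350 = 13348)
q(T) = -46 + 2*T (q(T) = 2*T - 46 = -46 + 2*T)
g = 79912 (g = 13348 + 4*(-129)**2 = 13348 + 4*16641 = 13348 + 66564 = 79912)
g - q(d(-13)) = 79912 - (-46 + 2*(-13)**2) = 79912 - (-46 + 2*169) = 79912 - (-46 + 338) = 79912 - 1*292 = 79912 - 292 = 79620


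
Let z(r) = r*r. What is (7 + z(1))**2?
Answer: 64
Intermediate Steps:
z(r) = r**2
(7 + z(1))**2 = (7 + 1**2)**2 = (7 + 1)**2 = 8**2 = 64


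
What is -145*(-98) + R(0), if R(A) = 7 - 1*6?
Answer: 14211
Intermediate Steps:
R(A) = 1 (R(A) = 7 - 6 = 1)
-145*(-98) + R(0) = -145*(-98) + 1 = 14210 + 1 = 14211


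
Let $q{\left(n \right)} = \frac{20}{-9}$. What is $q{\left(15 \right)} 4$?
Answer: $- \frac{80}{9} \approx -8.8889$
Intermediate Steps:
$q{\left(n \right)} = - \frac{20}{9}$ ($q{\left(n \right)} = 20 \left(- \frac{1}{9}\right) = - \frac{20}{9}$)
$q{\left(15 \right)} 4 = \left(- \frac{20}{9}\right) 4 = - \frac{80}{9}$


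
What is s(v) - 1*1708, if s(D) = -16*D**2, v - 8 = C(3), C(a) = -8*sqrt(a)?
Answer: -5804 + 2048*sqrt(3) ≈ -2256.8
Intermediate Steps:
v = 8 - 8*sqrt(3) ≈ -5.8564
s(v) - 1*1708 = -16*(8 - 8*sqrt(3))**2 - 1*1708 = -16*(8 - 8*sqrt(3))**2 - 1708 = -1708 - 16*(8 - 8*sqrt(3))**2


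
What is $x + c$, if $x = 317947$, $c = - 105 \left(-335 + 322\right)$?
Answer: $319312$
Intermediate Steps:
$c = 1365$ ($c = \left(-105\right) \left(-13\right) = 1365$)
$x + c = 317947 + 1365 = 319312$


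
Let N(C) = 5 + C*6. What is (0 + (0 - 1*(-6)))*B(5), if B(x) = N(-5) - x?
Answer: -180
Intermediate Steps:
N(C) = 5 + 6*C
B(x) = -25 - x (B(x) = (5 + 6*(-5)) - x = (5 - 30) - x = -25 - x)
(0 + (0 - 1*(-6)))*B(5) = (0 + (0 - 1*(-6)))*(-25 - 1*5) = (0 + (0 + 6))*(-25 - 5) = (0 + 6)*(-30) = 6*(-30) = -180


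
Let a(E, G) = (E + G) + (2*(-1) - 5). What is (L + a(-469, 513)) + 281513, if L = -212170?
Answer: 69380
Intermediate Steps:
a(E, G) = -7 + E + G (a(E, G) = (E + G) + (-2 - 5) = (E + G) - 7 = -7 + E + G)
(L + a(-469, 513)) + 281513 = (-212170 + (-7 - 469 + 513)) + 281513 = (-212170 + 37) + 281513 = -212133 + 281513 = 69380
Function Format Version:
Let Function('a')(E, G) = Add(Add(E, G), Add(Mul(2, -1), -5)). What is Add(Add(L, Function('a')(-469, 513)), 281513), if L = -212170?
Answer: 69380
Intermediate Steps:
Function('a')(E, G) = Add(-7, E, G) (Function('a')(E, G) = Add(Add(E, G), Add(-2, -5)) = Add(Add(E, G), -7) = Add(-7, E, G))
Add(Add(L, Function('a')(-469, 513)), 281513) = Add(Add(-212170, Add(-7, -469, 513)), 281513) = Add(Add(-212170, 37), 281513) = Add(-212133, 281513) = 69380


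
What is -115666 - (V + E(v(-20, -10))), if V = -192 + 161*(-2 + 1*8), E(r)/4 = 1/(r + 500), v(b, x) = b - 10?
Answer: -27363402/235 ≈ -1.1644e+5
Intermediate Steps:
v(b, x) = -10 + b
E(r) = 4/(500 + r) (E(r) = 4/(r + 500) = 4/(500 + r))
V = 774 (V = -192 + 161*(-2 + 8) = -192 + 161*6 = -192 + 966 = 774)
-115666 - (V + E(v(-20, -10))) = -115666 - (774 + 4/(500 + (-10 - 20))) = -115666 - (774 + 4/(500 - 30)) = -115666 - (774 + 4/470) = -115666 - (774 + 4*(1/470)) = -115666 - (774 + 2/235) = -115666 - 1*181892/235 = -115666 - 181892/235 = -27363402/235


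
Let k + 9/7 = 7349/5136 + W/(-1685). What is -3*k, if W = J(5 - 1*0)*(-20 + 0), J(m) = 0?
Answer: -5219/11984 ≈ -0.43550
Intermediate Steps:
W = 0 (W = 0*(-20 + 0) = 0*(-20) = 0)
k = 5219/35952 (k = -9/7 + (7349/5136 + 0/(-1685)) = -9/7 + (7349*(1/5136) + 0*(-1/1685)) = -9/7 + (7349/5136 + 0) = -9/7 + 7349/5136 = 5219/35952 ≈ 0.14517)
-3*k = -3*5219/35952 = -5219/11984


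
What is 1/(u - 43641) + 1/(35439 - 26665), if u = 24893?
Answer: 4987/82247476 ≈ 6.0634e-5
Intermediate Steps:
1/(u - 43641) + 1/(35439 - 26665) = 1/(24893 - 43641) + 1/(35439 - 26665) = 1/(-18748) + 1/8774 = -1/18748 + 1/8774 = 4987/82247476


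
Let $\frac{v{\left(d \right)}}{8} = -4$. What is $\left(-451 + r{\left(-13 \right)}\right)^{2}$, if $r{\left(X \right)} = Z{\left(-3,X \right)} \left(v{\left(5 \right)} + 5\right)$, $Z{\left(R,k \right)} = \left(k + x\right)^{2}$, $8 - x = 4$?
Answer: $6959044$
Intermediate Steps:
$x = 4$ ($x = 8 - 4 = 4$)
$v{\left(d \right)} = -32$ ($v{\left(d \right)} = 8 \left(-4\right) = -32$)
$Z{\left(R,k \right)} = \left(4 + k\right)^{2}$ ($Z{\left(R,k \right)} = \left(k + 4\right)^{2} = \left(4 + k\right)^{2}$)
$r{\left(X \right)} = - 27 \left(4 + X\right)^{2}$ ($r{\left(X \right)} = \left(4 + X\right)^{2} \left(-32 + 5\right) = \left(4 + X\right)^{2} \left(-27\right) = - 27 \left(4 + X\right)^{2}$)
$\left(-451 + r{\left(-13 \right)}\right)^{2} = \left(-451 - 27 \left(4 - 13\right)^{2}\right)^{2} = \left(-451 - 27 \left(-9\right)^{2}\right)^{2} = \left(-451 - 2187\right)^{2} = \left(-2638\right)^{2} = 6959044$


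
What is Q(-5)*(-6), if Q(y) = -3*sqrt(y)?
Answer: 18*I*sqrt(5) ≈ 40.249*I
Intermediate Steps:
Q(-5)*(-6) = -3*I*sqrt(5)*(-6) = 18*I*sqrt(5)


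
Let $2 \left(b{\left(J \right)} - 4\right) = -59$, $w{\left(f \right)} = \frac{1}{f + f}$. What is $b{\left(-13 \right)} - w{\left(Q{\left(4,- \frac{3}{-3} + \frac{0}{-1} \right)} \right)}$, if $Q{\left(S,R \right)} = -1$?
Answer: $-25$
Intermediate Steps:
$w{\left(f \right)} = \frac{1}{2 f}$
$b{\left(J \right)} = - \frac{51}{2}$ ($b{\left(J \right)} = 4 + \frac{1}{2} \left(-59\right) = 4 - \frac{59}{2} = - \frac{51}{2}$)
$b{\left(-13 \right)} - w{\left(Q{\left(4,- \frac{3}{-3} + \frac{0}{-1} \right)} \right)} = - \frac{51}{2} - \frac{1}{2 \left(-1\right)} = - \frac{51}{2} - \frac{1}{2} \left(-1\right) = - \frac{51}{2} - - \frac{1}{2} = - \frac{51}{2} + \frac{1}{2} = -25$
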